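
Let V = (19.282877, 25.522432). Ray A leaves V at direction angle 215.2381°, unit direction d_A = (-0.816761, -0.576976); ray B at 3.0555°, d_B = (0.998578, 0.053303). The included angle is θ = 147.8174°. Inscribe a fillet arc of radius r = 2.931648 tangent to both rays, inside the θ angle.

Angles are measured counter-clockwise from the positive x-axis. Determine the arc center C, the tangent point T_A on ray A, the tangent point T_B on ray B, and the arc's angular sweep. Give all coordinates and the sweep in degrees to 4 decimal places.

bisector direction at 289.1468° = (0.327990,-0.944681)
center distance |VC| = r/sin(θ/2) = 2.931648/sin(73.9087°) = 3.051190
C = V + |VC|·bis = (20.2836,22.6400)
T_A = V + ((C−V)·d_A)·d_A = V + 0.8457·d_A = (18.5921,25.0345)
T_B = V + ((C−V)·d_B)·d_B = V + 0.8457·d_B = (20.1274,25.5675)
sweep = 180° − θ = 32.1826°

center=(20.2836,22.6400) T_A=(18.5921,25.0345) T_B=(20.1274,25.5675) sweep=32.1826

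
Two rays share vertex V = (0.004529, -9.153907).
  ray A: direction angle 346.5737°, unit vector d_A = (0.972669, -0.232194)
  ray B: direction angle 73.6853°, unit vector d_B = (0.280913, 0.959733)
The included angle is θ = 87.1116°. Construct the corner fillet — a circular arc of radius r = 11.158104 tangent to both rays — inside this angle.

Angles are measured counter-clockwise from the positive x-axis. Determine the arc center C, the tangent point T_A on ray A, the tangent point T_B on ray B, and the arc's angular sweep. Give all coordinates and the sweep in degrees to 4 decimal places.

center=(14.0099,-1.0256) T_A=(11.4191,-11.8788) T_B=(3.3011,2.1088) sweep=92.8884

bisector direction at 30.1295° = (0.864893,0.501956)
center distance |VC| = r/sin(θ/2) = 11.158104/sin(43.5558°) = 16.193209
C = V + |VC|·bis = (14.0099,-1.0256)
T_A = V + ((C−V)·d_A)·d_A = V + 11.7353·d_A = (11.4191,-11.8788)
T_B = V + ((C−V)·d_B)·d_B = V + 11.7353·d_B = (3.3011,2.1088)
sweep = 180° − θ = 92.8884°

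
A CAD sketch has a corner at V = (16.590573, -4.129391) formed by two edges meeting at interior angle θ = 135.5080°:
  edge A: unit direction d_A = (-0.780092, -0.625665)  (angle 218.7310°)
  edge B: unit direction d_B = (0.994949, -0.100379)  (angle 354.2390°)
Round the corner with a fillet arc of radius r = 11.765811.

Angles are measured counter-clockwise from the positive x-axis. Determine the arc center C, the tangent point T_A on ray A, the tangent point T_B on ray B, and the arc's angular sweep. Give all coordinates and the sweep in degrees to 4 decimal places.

bisector direction at 286.4850° = (0.283764,-0.958894)
center distance |VC| = r/sin(θ/2) = 11.765811/sin(67.7540°) = 12.712004
C = V + |VC|·bis = (20.1978,-16.3189)
T_A = V + ((C−V)·d_A)·d_A = V + 4.8126·d_A = (12.8363,-7.1404)
T_B = V + ((C−V)·d_B)·d_B = V + 4.8126·d_B = (21.3788,-4.6125)
sweep = 180° − θ = 44.4920°

center=(20.1978,-16.3189) T_A=(12.8363,-7.1404) T_B=(21.3788,-4.6125) sweep=44.4920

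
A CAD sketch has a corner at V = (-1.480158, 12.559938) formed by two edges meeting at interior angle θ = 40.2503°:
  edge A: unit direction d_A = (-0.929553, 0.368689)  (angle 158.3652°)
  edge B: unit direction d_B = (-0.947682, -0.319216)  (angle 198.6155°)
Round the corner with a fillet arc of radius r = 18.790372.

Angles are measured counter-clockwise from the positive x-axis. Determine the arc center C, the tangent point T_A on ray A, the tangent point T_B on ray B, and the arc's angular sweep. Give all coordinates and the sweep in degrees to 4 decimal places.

bisector direction at 178.4904° = (-0.999653,0.026345)
center distance |VC| = r/sin(θ/2) = 18.790372/sin(20.1252°) = 54.611764
C = V + |VC|·bis = (-56.0730,13.9987)
T_A = V + ((C−V)·d_A)·d_A = V + 51.2774·d_A = (-49.1452,31.4653)
T_B = V + ((C−V)·d_B)·d_B = V + 51.2774·d_B = (-50.0748,-3.8086)
sweep = 180° − θ = 139.7497°

center=(-56.0730,13.9987) T_A=(-49.1452,31.4653) T_B=(-50.0748,-3.8086) sweep=139.7497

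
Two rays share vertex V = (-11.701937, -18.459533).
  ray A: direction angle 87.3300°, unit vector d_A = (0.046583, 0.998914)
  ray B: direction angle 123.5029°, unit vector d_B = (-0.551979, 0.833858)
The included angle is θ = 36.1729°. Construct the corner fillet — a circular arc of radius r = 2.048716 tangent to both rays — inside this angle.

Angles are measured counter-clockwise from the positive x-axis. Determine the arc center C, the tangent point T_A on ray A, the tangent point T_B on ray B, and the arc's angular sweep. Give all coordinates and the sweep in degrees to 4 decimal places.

bisector direction at 105.4164° = (-0.265833,0.964019)
center distance |VC| = r/sin(θ/2) = 2.048716/sin(18.0864°) = 6.599147
C = V + |VC|·bis = (-13.4562,-12.0978)
T_A = V + ((C−V)·d_A)·d_A = V + 6.2731·d_A = (-11.4097,-12.1933)
T_B = V + ((C−V)·d_B)·d_B = V + 6.2731·d_B = (-15.1645,-13.2287)
sweep = 180° − θ = 143.8271°

center=(-13.4562,-12.0978) T_A=(-11.4097,-12.1933) T_B=(-15.1645,-13.2287) sweep=143.8271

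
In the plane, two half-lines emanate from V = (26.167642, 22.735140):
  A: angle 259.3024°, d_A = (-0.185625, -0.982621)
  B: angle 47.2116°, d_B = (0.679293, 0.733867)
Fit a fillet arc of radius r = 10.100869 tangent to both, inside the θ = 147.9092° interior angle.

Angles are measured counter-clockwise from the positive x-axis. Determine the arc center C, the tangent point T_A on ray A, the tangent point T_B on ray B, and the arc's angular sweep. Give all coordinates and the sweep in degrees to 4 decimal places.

center=(35.5537,18.0056) T_A=(25.6284,19.8806) T_B=(28.1410,24.8671) sweep=32.0908

bisector direction at 333.2570° = (0.893034,-0.449989)
center distance |VC| = r/sin(θ/2) = 10.100869/sin(73.9546°) = 10.510320
C = V + |VC|·bis = (35.5537,18.0056)
T_A = V + ((C−V)·d_A)·d_A = V + 2.9050·d_A = (25.6284,19.8806)
T_B = V + ((C−V)·d_B)·d_B = V + 2.9050·d_B = (28.1410,24.8671)
sweep = 180° − θ = 32.0908°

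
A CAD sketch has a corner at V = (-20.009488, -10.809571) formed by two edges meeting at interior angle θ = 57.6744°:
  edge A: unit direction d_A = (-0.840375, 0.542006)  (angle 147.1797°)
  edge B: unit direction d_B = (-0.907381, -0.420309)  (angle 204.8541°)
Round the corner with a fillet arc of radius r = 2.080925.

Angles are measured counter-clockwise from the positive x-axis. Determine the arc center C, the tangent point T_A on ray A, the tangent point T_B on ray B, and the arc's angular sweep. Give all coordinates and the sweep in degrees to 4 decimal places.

bisector direction at 176.0169° = (-0.997585,0.069462)
center distance |VC| = r/sin(θ/2) = 2.080925/sin(28.8372°) = 4.314385
C = V + |VC|·bis = (-24.3135,-10.5099)
T_A = V + ((C−V)·d_A)·d_A = V + 3.7794·d_A = (-23.1856,-8.7611)
T_B = V + ((C−V)·d_B)·d_B = V + 3.7794·d_B = (-23.4388,-12.3981)
sweep = 180° − θ = 122.3256°

center=(-24.3135,-10.5099) T_A=(-23.1856,-8.7611) T_B=(-23.4388,-12.3981) sweep=122.3256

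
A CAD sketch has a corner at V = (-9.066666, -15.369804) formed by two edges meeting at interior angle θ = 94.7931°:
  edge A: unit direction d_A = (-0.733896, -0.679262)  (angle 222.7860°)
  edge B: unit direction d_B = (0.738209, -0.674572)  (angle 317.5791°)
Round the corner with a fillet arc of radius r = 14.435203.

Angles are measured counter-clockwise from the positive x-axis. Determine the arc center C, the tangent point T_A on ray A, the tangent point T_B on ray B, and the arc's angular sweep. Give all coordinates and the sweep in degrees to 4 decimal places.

bisector direction at 270.1825° = (0.003186,-0.999995)
center distance |VC| = r/sin(θ/2) = 14.435203/sin(47.3965°) = 19.611547
C = V + |VC|·bis = (-9.0042,-34.9813)
T_A = V + ((C−V)·d_A)·d_A = V + 13.2755·d_A = (-18.8095,-24.3873)
T_B = V + ((C−V)·d_B)·d_B = V + 13.2755·d_B = (0.7334,-24.3250)
sweep = 180° − θ = 85.2069°

center=(-9.0042,-34.9813) T_A=(-18.8095,-24.3873) T_B=(0.7334,-24.3250) sweep=85.2069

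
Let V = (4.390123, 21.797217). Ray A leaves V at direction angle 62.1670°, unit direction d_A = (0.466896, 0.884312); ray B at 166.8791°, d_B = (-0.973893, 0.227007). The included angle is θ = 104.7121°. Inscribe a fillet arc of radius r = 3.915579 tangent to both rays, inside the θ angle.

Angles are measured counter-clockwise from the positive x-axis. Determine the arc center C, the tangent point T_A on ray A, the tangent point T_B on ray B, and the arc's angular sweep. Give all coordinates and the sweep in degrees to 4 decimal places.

bisector direction at 114.5231° = (-0.415059,0.909794)
center distance |VC| = r/sin(θ/2) = 3.915579/sin(52.3561°) = 4.945028
C = V + |VC|·bis = (2.3376,26.2962)
T_A = V + ((C−V)·d_A)·d_A = V + 3.0202·d_A = (5.8002,24.4680)
T_B = V + ((C−V)·d_B)·d_B = V + 3.0202·d_B = (1.4488,22.4828)
sweep = 180° − θ = 75.2879°

center=(2.3376,26.2962) T_A=(5.8002,24.4680) T_B=(1.4488,22.4828) sweep=75.2879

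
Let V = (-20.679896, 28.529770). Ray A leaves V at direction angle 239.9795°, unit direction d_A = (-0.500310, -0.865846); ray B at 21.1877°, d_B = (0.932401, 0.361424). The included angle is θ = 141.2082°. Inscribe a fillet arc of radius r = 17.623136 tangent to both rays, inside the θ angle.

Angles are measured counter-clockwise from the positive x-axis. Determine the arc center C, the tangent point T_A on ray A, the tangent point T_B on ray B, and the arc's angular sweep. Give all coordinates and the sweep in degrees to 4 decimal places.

center=(-8.5252,14.3405) T_A=(-23.7842,23.1575) T_B=(-14.8947,30.7723) sweep=38.7918

bisector direction at 310.5836° = (0.650557,-0.759458)
center distance |VC| = r/sin(θ/2) = 17.623136/sin(70.6041°) = 18.683491
C = V + |VC|·bis = (-8.5252,14.3405)
T_A = V + ((C−V)·d_A)·d_A = V + 6.2047·d_A = (-23.7842,23.1575)
T_B = V + ((C−V)·d_B)·d_B = V + 6.2047·d_B = (-14.8947,30.7723)
sweep = 180° − θ = 38.7918°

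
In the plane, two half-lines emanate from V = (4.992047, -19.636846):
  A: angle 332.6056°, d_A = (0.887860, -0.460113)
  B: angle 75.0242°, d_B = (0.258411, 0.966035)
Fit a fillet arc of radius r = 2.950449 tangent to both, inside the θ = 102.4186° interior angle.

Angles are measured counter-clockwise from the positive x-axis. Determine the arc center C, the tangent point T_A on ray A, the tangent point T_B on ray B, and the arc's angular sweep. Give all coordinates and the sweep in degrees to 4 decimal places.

center=(8.4551,-18.1084) T_A=(7.0975,-20.7280) T_B=(5.6049,-17.3460) sweep=77.5814

bisector direction at 23.8149° = (0.914855,0.403783)
center distance |VC| = r/sin(θ/2) = 2.950449/sin(51.2093°) = 3.785346
C = V + |VC|·bis = (8.4551,-18.1084)
T_A = V + ((C−V)·d_A)·d_A = V + 2.3714·d_A = (7.0975,-20.7280)
T_B = V + ((C−V)·d_B)·d_B = V + 2.3714·d_B = (5.6049,-17.3460)
sweep = 180° − θ = 77.5814°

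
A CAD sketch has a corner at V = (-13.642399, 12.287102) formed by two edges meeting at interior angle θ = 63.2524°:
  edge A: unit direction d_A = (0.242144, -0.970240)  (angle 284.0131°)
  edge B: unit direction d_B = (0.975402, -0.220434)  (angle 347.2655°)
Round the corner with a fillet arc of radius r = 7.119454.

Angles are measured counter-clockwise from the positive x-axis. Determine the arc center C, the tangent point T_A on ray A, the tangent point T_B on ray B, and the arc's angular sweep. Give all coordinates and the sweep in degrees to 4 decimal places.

center=(-3.9355,2.7944) T_A=(-10.8431,1.0705) T_B=(-2.3661,9.7387) sweep=116.7476

bisector direction at 315.6393° = (0.714952,-0.699173)
center distance |VC| = r/sin(θ/2) = 7.119454/sin(31.6262°) = 13.577019
C = V + |VC|·bis = (-3.9355,2.7944)
T_A = V + ((C−V)·d_A)·d_A = V + 11.5607·d_A = (-10.8431,1.0705)
T_B = V + ((C−V)·d_B)·d_B = V + 11.5607·d_B = (-2.3661,9.7387)
sweep = 180° − θ = 116.7476°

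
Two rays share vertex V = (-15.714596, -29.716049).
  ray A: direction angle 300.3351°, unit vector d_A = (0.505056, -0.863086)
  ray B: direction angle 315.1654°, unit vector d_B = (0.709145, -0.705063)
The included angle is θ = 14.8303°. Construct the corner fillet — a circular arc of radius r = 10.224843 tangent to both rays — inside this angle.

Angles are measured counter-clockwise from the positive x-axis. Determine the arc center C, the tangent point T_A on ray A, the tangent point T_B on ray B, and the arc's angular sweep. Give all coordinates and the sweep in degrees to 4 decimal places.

bisector direction at 307.7502° = (0.612221,-0.790687)
center distance |VC| = r/sin(θ/2) = 10.224843/sin(7.4151°) = 79.226846
C = V + |VC|·bis = (32.7897,-92.3597)
T_A = V + ((C−V)·d_A)·d_A = V + 78.5643·d_A = (23.9648,-97.5238)
T_B = V + ((C−V)·d_B)·d_B = V + 78.5643·d_B = (39.9989,-85.1088)
sweep = 180° − θ = 165.1697°

center=(32.7897,-92.3597) T_A=(23.9648,-97.5238) T_B=(39.9989,-85.1088) sweep=165.1697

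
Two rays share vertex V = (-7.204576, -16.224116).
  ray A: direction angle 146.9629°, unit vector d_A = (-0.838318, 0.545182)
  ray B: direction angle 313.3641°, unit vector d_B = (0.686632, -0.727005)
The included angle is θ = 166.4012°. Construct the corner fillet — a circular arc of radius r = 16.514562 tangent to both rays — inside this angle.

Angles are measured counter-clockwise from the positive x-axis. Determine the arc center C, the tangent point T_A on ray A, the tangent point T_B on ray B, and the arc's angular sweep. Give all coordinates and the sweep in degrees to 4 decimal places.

center=(-17.8587,-28.9951) T_A=(-8.8553,-15.1506) T_B=(-5.8526,-17.6556) sweep=13.5988

bisector direction at 230.1635° = (-0.640599,-0.767876)
center distance |VC| = r/sin(θ/2) = 16.514562/sin(83.2006°) = 16.631536
C = V + |VC|·bis = (-17.8587,-28.9951)
T_A = V + ((C−V)·d_A)·d_A = V + 1.9691·d_A = (-8.8553,-15.1506)
T_B = V + ((C−V)·d_B)·d_B = V + 1.9691·d_B = (-5.8526,-17.6556)
sweep = 180° − θ = 13.5988°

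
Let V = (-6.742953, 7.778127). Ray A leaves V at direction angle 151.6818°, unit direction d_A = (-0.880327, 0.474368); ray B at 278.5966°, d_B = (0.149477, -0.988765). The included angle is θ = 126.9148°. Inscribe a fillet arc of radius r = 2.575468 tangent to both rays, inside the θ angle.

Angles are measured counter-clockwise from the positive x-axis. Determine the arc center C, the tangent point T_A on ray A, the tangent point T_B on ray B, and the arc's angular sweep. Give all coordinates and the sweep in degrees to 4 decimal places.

center=(-9.0972,6.1211) T_A=(-7.8755,8.3884) T_B=(-6.5507,6.5061) sweep=53.0852

bisector direction at 215.1392° = (-0.817756,-0.575565)
center distance |VC| = r/sin(θ/2) = 2.575468/sin(63.4574°) = 2.878897
C = V + |VC|·bis = (-9.0972,6.1211)
T_A = V + ((C−V)·d_A)·d_A = V + 1.2865·d_A = (-7.8755,8.3884)
T_B = V + ((C−V)·d_B)·d_B = V + 1.2865·d_B = (-6.5507,6.5061)
sweep = 180° − θ = 53.0852°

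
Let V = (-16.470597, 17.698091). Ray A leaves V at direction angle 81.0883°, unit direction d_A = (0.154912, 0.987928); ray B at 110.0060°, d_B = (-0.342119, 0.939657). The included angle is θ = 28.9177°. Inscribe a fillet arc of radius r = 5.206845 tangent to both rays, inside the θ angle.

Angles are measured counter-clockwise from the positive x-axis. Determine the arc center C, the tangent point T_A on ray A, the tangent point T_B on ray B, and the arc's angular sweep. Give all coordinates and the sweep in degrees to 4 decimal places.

bisector direction at 95.5472° = (-0.096665,0.995317)
center distance |VC| = r/sin(θ/2) = 5.206845/sin(14.4588°) = 20.853688
C = V + |VC|·bis = (-18.4864,38.4541)
T_A = V + ((C−V)·d_A)·d_A = V + 20.1932·d_A = (-13.3424,37.6475)
T_B = V + ((C−V)·d_B)·d_B = V + 20.1932·d_B = (-23.3791,36.6728)
sweep = 180° − θ = 151.0823°

center=(-18.4864,38.4541) T_A=(-13.3424,37.6475) T_B=(-23.3791,36.6728) sweep=151.0823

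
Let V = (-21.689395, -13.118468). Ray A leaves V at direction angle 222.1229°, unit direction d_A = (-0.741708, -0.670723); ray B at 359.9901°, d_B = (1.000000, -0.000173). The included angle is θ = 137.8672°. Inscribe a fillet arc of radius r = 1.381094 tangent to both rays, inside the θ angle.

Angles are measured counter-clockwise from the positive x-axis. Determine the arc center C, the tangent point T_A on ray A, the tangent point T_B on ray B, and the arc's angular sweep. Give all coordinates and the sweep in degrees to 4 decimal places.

bisector direction at 291.0565° = (0.359288,-0.933227)
center distance |VC| = r/sin(θ/2) = 1.381094/sin(68.9336°) = 1.480011
C = V + |VC|·bis = (-21.1576,-14.4997)
T_A = V + ((C−V)·d_A)·d_A = V + 0.5320·d_A = (-22.0840,-13.4753)
T_B = V + ((C−V)·d_B)·d_B = V + 0.5320·d_B = (-21.1574,-13.1186)
sweep = 180° − θ = 42.1328°

center=(-21.1576,-14.4997) T_A=(-22.0840,-13.4753) T_B=(-21.1574,-13.1186) sweep=42.1328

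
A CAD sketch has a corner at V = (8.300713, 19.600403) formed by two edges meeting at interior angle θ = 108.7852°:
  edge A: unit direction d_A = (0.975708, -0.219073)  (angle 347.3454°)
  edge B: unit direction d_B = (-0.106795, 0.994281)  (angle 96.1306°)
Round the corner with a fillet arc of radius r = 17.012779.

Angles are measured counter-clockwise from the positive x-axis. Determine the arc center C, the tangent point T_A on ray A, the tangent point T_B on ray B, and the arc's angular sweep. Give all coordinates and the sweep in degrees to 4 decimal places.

bisector direction at 41.7380° = (0.746197,0.665725)
center distance |VC| = r/sin(θ/2) = 17.012779/sin(54.3926°) = 20.925269
C = V + |VC|·bis = (23.9151,33.5309)
T_A = V + ((C−V)·d_A)·d_A = V + 12.1833·d_A = (20.1880,16.9314)
T_B = V + ((C−V)·d_B)·d_B = V + 12.1833·d_B = (6.9996,31.7140)
sweep = 180° − θ = 71.2148°

center=(23.9151,33.5309) T_A=(20.1880,16.9314) T_B=(6.9996,31.7140) sweep=71.2148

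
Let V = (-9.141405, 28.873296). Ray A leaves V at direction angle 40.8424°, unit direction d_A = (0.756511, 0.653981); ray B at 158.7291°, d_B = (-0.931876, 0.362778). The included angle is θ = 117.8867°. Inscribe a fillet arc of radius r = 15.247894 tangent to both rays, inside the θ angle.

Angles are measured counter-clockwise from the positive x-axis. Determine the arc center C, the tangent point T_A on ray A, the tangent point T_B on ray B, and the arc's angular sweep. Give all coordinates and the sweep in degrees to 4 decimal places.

bisector direction at 99.7857° = (-0.169964,0.985450)
center distance |VC| = r/sin(θ/2) = 15.247894/sin(58.9434°) = 17.799285
C = V + |VC|·bis = (-12.1667,46.4136)
T_A = V + ((C−V)·d_A)·d_A = V + 9.1824·d_A = (-2.1948,34.8784)
T_B = V + ((C−V)·d_B)·d_B = V + 9.1824·d_B = (-17.6983,32.2045)
sweep = 180° − θ = 62.1133°

center=(-12.1667,46.4136) T_A=(-2.1948,34.8784) T_B=(-17.6983,32.2045) sweep=62.1133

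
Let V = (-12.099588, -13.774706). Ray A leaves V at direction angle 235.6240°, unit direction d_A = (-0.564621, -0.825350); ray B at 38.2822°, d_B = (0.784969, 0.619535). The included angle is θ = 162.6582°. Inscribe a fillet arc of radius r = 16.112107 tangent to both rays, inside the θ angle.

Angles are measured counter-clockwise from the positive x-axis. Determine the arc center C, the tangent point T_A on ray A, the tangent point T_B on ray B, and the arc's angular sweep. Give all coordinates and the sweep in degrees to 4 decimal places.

bisector direction at 316.9531° = (0.730795,-0.682597)
center distance |VC| = r/sin(θ/2) = 16.112107/sin(81.3291°) = 16.298388
C = V + |VC|·bis = (-0.1888,-24.8999)
T_A = V + ((C−V)·d_A)·d_A = V + 2.4571·d_A = (-13.4869,-15.8027)
T_B = V + ((C−V)·d_B)·d_B = V + 2.4571·d_B = (-10.1708,-12.2524)
sweep = 180° − θ = 17.3418°

center=(-0.1888,-24.8999) T_A=(-13.4869,-15.8027) T_B=(-10.1708,-12.2524) sweep=17.3418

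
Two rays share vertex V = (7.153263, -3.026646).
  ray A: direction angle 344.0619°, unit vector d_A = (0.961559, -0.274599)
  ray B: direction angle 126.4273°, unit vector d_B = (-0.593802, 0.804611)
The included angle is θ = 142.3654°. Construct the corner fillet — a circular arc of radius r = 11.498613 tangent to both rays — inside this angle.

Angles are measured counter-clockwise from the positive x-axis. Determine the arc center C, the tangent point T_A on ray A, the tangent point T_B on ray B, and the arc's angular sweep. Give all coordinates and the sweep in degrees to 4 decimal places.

bisector direction at 55.2446° = (0.570074,0.821593)
center distance |VC| = r/sin(θ/2) = 11.498613/sin(71.1827°) = 12.147895
C = V + |VC|·bis = (14.0785,6.9540)
T_A = V + ((C−V)·d_A)·d_A = V + 3.9183·d_A = (10.9210,-4.1026)
T_B = V + ((C−V)·d_B)·d_B = V + 3.9183·d_B = (4.8266,0.1261)
sweep = 180° − θ = 37.6346°

center=(14.0785,6.9540) T_A=(10.9210,-4.1026) T_B=(4.8266,0.1261) sweep=37.6346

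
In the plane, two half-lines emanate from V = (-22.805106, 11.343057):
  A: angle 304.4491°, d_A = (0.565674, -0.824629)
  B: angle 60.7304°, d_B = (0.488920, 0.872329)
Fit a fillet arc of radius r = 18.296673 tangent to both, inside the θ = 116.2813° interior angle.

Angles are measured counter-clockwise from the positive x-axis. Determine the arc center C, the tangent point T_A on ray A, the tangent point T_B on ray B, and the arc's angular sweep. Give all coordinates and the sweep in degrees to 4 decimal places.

bisector direction at 2.5897° = (0.998979,0.045184)
center distance |VC| = r/sin(θ/2) = 18.296673/sin(58.1407°) = 21.542063
C = V + |VC|·bis = (-1.2850,12.3164)
T_A = V + ((C−V)·d_A)·d_A = V + 11.3707·d_A = (-16.3730,1.9665)
T_B = V + ((C−V)·d_B)·d_B = V + 11.3707·d_B = (-17.2458,21.2620)
sweep = 180° − θ = 63.7187°

center=(-1.2850,12.3164) T_A=(-16.3730,1.9665) T_B=(-17.2458,21.2620) sweep=63.7187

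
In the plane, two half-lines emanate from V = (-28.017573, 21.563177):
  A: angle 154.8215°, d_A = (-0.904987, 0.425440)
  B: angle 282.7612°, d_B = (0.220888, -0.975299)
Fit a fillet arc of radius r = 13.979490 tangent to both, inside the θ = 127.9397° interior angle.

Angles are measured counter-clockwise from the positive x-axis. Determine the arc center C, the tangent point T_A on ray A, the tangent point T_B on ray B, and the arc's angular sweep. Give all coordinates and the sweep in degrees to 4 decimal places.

bisector direction at 218.7913° = (-0.779433,-0.626486)
center distance |VC| = r/sin(θ/2) = 13.979490/sin(63.9699°) = 15.557603
C = V + |VC|·bis = (-40.1437,11.8166)
T_A = V + ((C−V)·d_A)·d_A = V + 6.8274·d_A = (-34.1962,24.4678)
T_B = V + ((C−V)·d_B)·d_B = V + 6.8274·d_B = (-26.5095,14.9045)
sweep = 180° − θ = 52.0603°

center=(-40.1437,11.8166) T_A=(-34.1962,24.4678) T_B=(-26.5095,14.9045) sweep=52.0603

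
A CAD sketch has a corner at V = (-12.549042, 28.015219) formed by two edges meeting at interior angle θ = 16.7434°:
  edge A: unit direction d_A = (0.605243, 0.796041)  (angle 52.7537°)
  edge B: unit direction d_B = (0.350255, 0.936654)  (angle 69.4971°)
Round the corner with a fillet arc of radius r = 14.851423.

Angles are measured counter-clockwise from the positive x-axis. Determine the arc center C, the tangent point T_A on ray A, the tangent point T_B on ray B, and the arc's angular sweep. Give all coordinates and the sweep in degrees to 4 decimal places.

center=(36.7088,117.3392) T_A=(48.5312,108.3505) T_B=(22.7982,122.5410) sweep=163.2566

bisector direction at 61.1254° = (0.482894,0.875679)
center distance |VC| = r/sin(θ/2) = 14.851423/sin(8.3717°) = 102.005468
C = V + |VC|·bis = (36.7088,117.3392)
T_A = V + ((C−V)·d_A)·d_A = V + 100.9185·d_A = (48.5312,108.3505)
T_B = V + ((C−V)·d_B)·d_B = V + 100.9185·d_B = (22.7982,122.5410)
sweep = 180° − θ = 163.2566°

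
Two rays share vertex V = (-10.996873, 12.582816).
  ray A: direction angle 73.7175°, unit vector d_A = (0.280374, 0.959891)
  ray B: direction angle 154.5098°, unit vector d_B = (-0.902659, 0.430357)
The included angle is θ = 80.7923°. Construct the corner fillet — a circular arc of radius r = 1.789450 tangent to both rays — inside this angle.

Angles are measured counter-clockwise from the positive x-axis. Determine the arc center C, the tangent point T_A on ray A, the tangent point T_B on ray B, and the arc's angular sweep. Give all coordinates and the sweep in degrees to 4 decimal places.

center=(-12.1250,15.1031) T_A=(-10.4073,14.6014) T_B=(-12.8951,13.4878) sweep=99.2077

bisector direction at 114.1137° = (-0.408548,0.912737)
center distance |VC| = r/sin(θ/2) = 1.789450/sin(40.3961°) = 2.761204
C = V + |VC|·bis = (-12.1250,15.1031)
T_A = V + ((C−V)·d_A)·d_A = V + 2.1029·d_A = (-10.4073,14.6014)
T_B = V + ((C−V)·d_B)·d_B = V + 2.1029·d_B = (-12.8951,13.4878)
sweep = 180° − θ = 99.2077°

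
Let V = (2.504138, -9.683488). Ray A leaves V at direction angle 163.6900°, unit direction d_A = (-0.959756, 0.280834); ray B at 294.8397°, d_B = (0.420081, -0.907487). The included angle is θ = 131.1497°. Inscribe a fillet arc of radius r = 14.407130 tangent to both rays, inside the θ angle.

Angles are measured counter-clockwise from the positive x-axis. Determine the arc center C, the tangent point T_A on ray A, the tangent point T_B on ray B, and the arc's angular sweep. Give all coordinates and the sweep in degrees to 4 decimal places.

center=(-7.8216,-21.6733) T_A=(-3.7755,-7.8460) T_B=(5.2527,-15.6212) sweep=48.8503

bisector direction at 229.2648° = (-0.652563,-0.757734)
center distance |VC| = r/sin(θ/2) = 14.407130/sin(65.5748°) = 15.823278
C = V + |VC|·bis = (-7.8216,-21.6733)
T_A = V + ((C−V)·d_A)·d_A = V + 6.5430·d_A = (-3.7755,-7.8460)
T_B = V + ((C−V)·d_B)·d_B = V + 6.5430·d_B = (5.2527,-15.6212)
sweep = 180° − θ = 48.8503°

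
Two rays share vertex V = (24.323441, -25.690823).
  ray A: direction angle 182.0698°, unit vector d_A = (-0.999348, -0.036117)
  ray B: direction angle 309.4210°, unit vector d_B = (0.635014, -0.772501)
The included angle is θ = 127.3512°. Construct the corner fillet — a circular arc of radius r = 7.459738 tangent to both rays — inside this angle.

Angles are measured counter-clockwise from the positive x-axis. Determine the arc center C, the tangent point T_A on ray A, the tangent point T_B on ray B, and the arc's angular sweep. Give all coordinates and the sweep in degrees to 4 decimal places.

bisector direction at 245.7454° = (-0.410792,-0.911729)
center distance |VC| = r/sin(θ/2) = 7.459738/sin(63.6756°) = 8.322835
C = V + |VC|·bis = (20.9045,-33.2790)
T_A = V + ((C−V)·d_A)·d_A = V + 3.6908·d_A = (20.6351,-25.8241)
T_B = V + ((C−V)·d_B)·d_B = V + 3.6908·d_B = (26.6671,-28.5420)
sweep = 180° − θ = 52.6488°

center=(20.9045,-33.2790) T_A=(20.6351,-25.8241) T_B=(26.6671,-28.5420) sweep=52.6488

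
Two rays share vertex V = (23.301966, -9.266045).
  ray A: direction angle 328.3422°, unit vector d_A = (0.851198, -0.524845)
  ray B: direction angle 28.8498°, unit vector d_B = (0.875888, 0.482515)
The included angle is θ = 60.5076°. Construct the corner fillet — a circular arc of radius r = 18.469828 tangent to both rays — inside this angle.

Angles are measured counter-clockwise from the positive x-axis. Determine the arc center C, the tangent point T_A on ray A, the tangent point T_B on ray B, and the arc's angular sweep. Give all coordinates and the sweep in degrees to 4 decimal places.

bisector direction at 358.5960° = (0.999700,-0.024502)
center distance |VC| = r/sin(θ/2) = 18.469828/sin(30.2538°) = 36.658757
C = V + |VC|·bis = (59.9497,-10.1643)
T_A = V + ((C−V)·d_A)·d_A = V + 31.6659·d_A = (50.2559,-25.8857)
T_B = V + ((C−V)·d_B)·d_B = V + 31.6659·d_B = (51.0377,6.0132)
sweep = 180° − θ = 119.4924°

center=(59.9497,-10.1643) T_A=(50.2559,-25.8857) T_B=(51.0377,6.0132) sweep=119.4924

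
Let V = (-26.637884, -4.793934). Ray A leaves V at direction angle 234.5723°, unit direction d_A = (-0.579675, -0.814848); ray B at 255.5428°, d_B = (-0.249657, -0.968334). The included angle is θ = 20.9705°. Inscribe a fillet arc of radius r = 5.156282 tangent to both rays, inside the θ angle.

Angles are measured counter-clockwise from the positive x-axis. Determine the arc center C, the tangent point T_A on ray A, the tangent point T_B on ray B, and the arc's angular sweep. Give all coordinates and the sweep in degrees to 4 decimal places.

bisector direction at 245.0575° = (-0.421708,-0.906732)
center distance |VC| = r/sin(θ/2) = 5.156282/sin(10.4853°) = 28.333961
C = V + |VC|·bis = (-38.5865,-30.4852)
T_A = V + ((C−V)·d_A)·d_A = V + 27.8608·d_A = (-42.7881,-27.4963)
T_B = V + ((C−V)·d_B)·d_B = V + 27.8608·d_B = (-33.5935,-31.7725)
sweep = 180° − θ = 159.0295°

center=(-38.5865,-30.4852) T_A=(-42.7881,-27.4963) T_B=(-33.5935,-31.7725) sweep=159.0295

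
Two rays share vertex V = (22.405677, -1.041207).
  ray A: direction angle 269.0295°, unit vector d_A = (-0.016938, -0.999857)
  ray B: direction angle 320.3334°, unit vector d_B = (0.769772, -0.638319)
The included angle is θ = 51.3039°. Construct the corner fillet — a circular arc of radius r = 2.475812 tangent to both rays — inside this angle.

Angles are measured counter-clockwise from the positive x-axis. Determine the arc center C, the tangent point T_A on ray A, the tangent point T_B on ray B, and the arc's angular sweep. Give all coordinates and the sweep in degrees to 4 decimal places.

bisector direction at 294.6814° = (0.417573,-0.908643)
center distance |VC| = r/sin(θ/2) = 2.475812/sin(25.6519°) = 5.719088
C = V + |VC|·bis = (24.7938,-6.2378)
T_A = V + ((C−V)·d_A)·d_A = V + 5.1554·d_A = (22.3184,-6.1959)
T_B = V + ((C−V)·d_B)·d_B = V + 5.1554·d_B = (26.3742,-4.3320)
sweep = 180° − θ = 128.6961°

center=(24.7938,-6.2378) T_A=(22.3184,-6.1959) T_B=(26.3742,-4.3320) sweep=128.6961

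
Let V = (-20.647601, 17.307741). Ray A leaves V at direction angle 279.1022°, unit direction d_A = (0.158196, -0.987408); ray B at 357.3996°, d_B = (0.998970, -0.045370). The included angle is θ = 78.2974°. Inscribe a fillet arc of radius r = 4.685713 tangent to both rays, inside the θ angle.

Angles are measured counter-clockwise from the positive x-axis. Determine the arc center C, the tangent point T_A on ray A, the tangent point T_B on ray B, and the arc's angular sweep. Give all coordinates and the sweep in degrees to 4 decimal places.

bisector direction at 318.2509° = (0.746068,-0.665870)
center distance |VC| = r/sin(θ/2) = 4.685713/sin(39.1487°) = 7.421910
C = V + |VC|·bis = (-15.1104,12.3657)
T_A = V + ((C−V)·d_A)·d_A = V + 5.7558·d_A = (-19.7371,11.6245)
T_B = V + ((C−V)·d_B)·d_B = V + 5.7558·d_B = (-14.8978,17.0466)
sweep = 180° − θ = 101.7026°

center=(-15.1104,12.3657) T_A=(-19.7371,11.6245) T_B=(-14.8978,17.0466) sweep=101.7026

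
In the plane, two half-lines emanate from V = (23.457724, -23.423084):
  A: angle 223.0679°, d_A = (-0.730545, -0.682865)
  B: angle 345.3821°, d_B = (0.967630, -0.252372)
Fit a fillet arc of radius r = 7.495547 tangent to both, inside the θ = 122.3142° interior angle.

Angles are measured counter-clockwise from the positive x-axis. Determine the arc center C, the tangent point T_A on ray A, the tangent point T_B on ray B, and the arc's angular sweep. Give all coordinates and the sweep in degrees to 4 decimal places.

bisector direction at 284.2250° = (0.245730,-0.969338)
center distance |VC| = r/sin(θ/2) = 7.495547/sin(61.1571°) = 8.557091
C = V + |VC|·bis = (25.5605,-31.7178)
T_A = V + ((C−V)·d_A)·d_A = V + 4.1280·d_A = (20.4420,-26.2420)
T_B = V + ((C−V)·d_B)·d_B = V + 4.1280·d_B = (27.4521,-24.4649)
sweep = 180° − θ = 57.6858°

center=(25.5605,-31.7178) T_A=(20.4420,-26.2420) T_B=(27.4521,-24.4649) sweep=57.6858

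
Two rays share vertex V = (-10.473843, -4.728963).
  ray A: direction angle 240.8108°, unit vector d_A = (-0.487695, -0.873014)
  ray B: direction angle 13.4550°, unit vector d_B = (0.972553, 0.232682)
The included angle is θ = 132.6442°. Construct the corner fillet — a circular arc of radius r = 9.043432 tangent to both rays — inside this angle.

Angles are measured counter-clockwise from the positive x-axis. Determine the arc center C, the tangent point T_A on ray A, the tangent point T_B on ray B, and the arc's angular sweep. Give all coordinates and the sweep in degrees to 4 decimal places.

bisector direction at 307.1329° = (0.603666,-0.797237)
center distance |VC| = r/sin(θ/2) = 9.043432/sin(66.3221°) = 9.874709
C = V + |VC|·bis = (-4.5128,-12.6015)
T_A = V + ((C−V)·d_A)·d_A = V + 3.9656·d_A = (-12.4079,-8.1910)
T_B = V + ((C−V)·d_B)·d_B = V + 3.9656·d_B = (-6.6171,-3.8062)
sweep = 180° − θ = 47.3558°

center=(-4.5128,-12.6015) T_A=(-12.4079,-8.1910) T_B=(-6.6171,-3.8062) sweep=47.3558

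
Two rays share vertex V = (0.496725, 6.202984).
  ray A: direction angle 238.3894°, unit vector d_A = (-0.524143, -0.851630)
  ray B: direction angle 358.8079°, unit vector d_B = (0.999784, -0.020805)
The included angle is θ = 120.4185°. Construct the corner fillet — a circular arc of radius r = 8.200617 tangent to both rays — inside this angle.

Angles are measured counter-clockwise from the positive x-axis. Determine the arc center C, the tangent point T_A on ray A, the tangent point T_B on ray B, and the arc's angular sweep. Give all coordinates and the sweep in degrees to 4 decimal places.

bisector direction at 298.5987° = (0.478671,-0.877994)
center distance |VC| = r/sin(θ/2) = 8.200617/sin(60.2092°) = 9.449395
C = V + |VC|·bis = (5.0199,-2.0935)
T_A = V + ((C−V)·d_A)·d_A = V + 4.6948·d_A = (-1.9640,2.2048)
T_B = V + ((C−V)·d_B)·d_B = V + 4.6948·d_B = (5.1905,6.1053)
sweep = 180° − θ = 59.5815°

center=(5.0199,-2.0935) T_A=(-1.9640,2.2048) T_B=(5.1905,6.1053) sweep=59.5815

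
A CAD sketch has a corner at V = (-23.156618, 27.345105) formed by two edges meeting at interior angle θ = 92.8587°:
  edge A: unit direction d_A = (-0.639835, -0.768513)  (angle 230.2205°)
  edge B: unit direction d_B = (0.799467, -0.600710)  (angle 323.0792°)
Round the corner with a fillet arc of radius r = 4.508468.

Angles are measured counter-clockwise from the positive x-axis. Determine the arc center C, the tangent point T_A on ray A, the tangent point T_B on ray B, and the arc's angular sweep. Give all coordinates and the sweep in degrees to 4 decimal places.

center=(-22.4360,21.1643) T_A=(-25.9008,24.0490) T_B=(-19.7277,24.7687) sweep=87.1413

bisector direction at 276.6498° = (0.115801,-0.993272)
center distance |VC| = r/sin(θ/2) = 4.508468/sin(46.4293°) = 6.222653
C = V + |VC|·bis = (-22.4360,21.1643)
T_A = V + ((C−V)·d_A)·d_A = V + 4.2890·d_A = (-25.9008,24.0490)
T_B = V + ((C−V)·d_B)·d_B = V + 4.2890·d_B = (-19.7277,24.7687)
sweep = 180° − θ = 87.1413°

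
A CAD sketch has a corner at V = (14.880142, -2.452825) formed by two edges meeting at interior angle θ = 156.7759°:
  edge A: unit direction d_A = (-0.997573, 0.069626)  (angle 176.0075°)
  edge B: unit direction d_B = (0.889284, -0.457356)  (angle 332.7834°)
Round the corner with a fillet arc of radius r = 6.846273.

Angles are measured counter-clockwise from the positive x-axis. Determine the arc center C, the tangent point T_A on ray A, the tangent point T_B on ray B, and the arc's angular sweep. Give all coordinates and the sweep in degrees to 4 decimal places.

bisector direction at 254.3955° = (-0.268996,-0.963141)
center distance |VC| = r/sin(θ/2) = 6.846273/sin(78.3880°) = 6.989324
C = V + |VC|·bis = (13.0000,-9.1845)
T_A = V + ((C−V)·d_A)·d_A = V + 1.4068·d_A = (13.4767,-2.3549)
T_B = V + ((C−V)·d_B)·d_B = V + 1.4068·d_B = (16.1312,-3.0963)
sweep = 180° − θ = 23.2241°

center=(13.0000,-9.1845) T_A=(13.4767,-2.3549) T_B=(16.1312,-3.0963) sweep=23.2241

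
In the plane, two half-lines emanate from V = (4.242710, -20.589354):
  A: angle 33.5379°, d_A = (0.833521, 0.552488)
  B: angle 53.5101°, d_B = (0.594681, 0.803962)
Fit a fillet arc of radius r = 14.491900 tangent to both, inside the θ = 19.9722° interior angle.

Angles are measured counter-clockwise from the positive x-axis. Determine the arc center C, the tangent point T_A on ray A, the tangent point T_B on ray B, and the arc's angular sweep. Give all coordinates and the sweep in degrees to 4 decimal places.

bisector direction at 43.5240° = (0.725086,0.688658)
center distance |VC| = r/sin(θ/2) = 14.491900/sin(9.9861°) = 83.570510
C = V + |VC|·bis = (64.8385,36.9622)
T_A = V + ((C−V)·d_A)·d_A = V + 82.3044·d_A = (72.8451,24.8829)
T_B = V + ((C−V)·d_B)·d_B = V + 82.3044·d_B = (53.1876,45.5802)
sweep = 180° − θ = 160.0278°

center=(64.8385,36.9622) T_A=(72.8451,24.8829) T_B=(53.1876,45.5802) sweep=160.0278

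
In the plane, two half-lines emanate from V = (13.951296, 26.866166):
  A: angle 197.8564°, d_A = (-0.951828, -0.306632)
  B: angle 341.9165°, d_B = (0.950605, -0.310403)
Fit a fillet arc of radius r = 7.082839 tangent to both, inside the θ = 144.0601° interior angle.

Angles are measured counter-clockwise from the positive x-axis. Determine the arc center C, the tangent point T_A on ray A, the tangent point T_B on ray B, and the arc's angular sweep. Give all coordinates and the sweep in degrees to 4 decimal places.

center=(13.9365,19.4201) T_A=(11.7647,26.1618) T_B=(16.1351,26.1531) sweep=35.9399

bisector direction at 269.8865° = (-0.001982,-0.999998)
center distance |VC| = r/sin(θ/2) = 7.082839/sin(72.0301°) = 7.446070
C = V + |VC|·bis = (13.9365,19.4201)
T_A = V + ((C−V)·d_A)·d_A = V + 2.2972·d_A = (11.7647,26.1618)
T_B = V + ((C−V)·d_B)·d_B = V + 2.2972·d_B = (16.1351,26.1531)
sweep = 180° − θ = 35.9399°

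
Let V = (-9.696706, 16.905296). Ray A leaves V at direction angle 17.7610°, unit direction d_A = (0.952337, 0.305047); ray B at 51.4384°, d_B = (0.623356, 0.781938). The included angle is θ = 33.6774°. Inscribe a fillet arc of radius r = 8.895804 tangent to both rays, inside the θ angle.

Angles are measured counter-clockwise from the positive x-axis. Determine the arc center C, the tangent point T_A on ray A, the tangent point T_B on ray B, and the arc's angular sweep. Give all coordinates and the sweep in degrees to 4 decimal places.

center=(15.5813,34.3432) T_A=(18.2949,25.8714) T_B=(8.6253,39.8885) sweep=146.3226

bisector direction at 34.5997° = (0.823139,0.567839)
center distance |VC| = r/sin(θ/2) = 8.895804/sin(16.8387°) = 30.709248
C = V + |VC|·bis = (15.5813,34.3432)
T_A = V + ((C−V)·d_A)·d_A = V + 29.3926·d_A = (18.2949,25.8714)
T_B = V + ((C−V)·d_B)·d_B = V + 29.3926·d_B = (8.6253,39.8885)
sweep = 180° − θ = 146.3226°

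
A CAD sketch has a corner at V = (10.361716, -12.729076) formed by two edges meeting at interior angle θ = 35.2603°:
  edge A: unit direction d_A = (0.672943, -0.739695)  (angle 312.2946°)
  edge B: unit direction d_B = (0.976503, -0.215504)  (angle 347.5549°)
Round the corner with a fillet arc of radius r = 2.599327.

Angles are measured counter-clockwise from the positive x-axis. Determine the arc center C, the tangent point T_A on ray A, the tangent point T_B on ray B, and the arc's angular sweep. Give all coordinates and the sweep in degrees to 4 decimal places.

bisector direction at 329.9248° = (0.865368,-0.501137)
center distance |VC| = r/sin(θ/2) = 2.599327/sin(17.6302°) = 8.582279
C = V + |VC|·bis = (17.7885,-17.0300)
T_A = V + ((C−V)·d_A)·d_A = V + 8.1792·d_A = (15.8658,-18.7792)
T_B = V + ((C−V)·d_B)·d_B = V + 8.1792·d_B = (18.3487,-14.4917)
sweep = 180° − θ = 144.7397°

center=(17.7885,-17.0300) T_A=(15.8658,-18.7792) T_B=(18.3487,-14.4917) sweep=144.7397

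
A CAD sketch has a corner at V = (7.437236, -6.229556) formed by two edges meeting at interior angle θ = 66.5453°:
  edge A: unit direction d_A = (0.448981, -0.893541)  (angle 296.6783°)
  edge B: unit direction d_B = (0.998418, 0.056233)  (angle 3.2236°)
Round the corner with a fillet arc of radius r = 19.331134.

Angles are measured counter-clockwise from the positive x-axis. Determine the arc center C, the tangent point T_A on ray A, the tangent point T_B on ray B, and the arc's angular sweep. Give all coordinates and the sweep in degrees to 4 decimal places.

center=(37.9371,-23.8735) T_A=(20.6640,-32.5528) T_B=(36.8501,-4.5730) sweep=113.4547

bisector direction at 329.9509° = (0.865597,-0.500741)
center distance |VC| = r/sin(θ/2) = 19.331134/sin(33.2726°) = 35.235683
C = V + |VC|·bis = (37.9371,-23.8735)
T_A = V + ((C−V)·d_A)·d_A = V + 29.4595·d_A = (20.6640,-32.5528)
T_B = V + ((C−V)·d_B)·d_B = V + 29.4595·d_B = (36.8501,-4.5730)
sweep = 180° − θ = 113.4547°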